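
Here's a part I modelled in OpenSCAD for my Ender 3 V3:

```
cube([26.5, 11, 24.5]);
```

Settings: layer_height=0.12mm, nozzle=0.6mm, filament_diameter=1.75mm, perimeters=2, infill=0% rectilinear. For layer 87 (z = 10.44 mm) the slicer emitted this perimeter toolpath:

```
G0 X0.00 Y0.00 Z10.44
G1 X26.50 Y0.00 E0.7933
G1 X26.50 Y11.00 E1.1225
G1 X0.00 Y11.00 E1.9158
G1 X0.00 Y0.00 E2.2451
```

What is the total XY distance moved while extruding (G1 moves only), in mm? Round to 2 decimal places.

Sum the Euclidean lengths of each G1 segment: total = 75.00 mm.

75.00 mm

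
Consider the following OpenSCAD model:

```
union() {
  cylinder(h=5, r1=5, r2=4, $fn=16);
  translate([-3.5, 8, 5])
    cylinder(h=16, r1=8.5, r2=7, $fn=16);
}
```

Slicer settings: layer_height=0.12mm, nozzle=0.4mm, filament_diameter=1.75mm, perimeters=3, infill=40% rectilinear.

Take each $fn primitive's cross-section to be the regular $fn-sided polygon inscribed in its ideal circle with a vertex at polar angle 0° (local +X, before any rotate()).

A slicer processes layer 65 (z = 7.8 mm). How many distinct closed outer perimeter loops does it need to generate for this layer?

1

At z = 7.8 mm: the cone is absent (z outside [0, 5]); the cone at (-3.5, 8): at t=0.175 of its height the radius interpolates to r₁+(r₂−r₁)t = 8.238, giving a regular 16-gon of that circumradius; Taking the union: only the cone at (-3.5, 8) is present, so the union is just that shape — 1 connected region. The result has 1 disconnected region.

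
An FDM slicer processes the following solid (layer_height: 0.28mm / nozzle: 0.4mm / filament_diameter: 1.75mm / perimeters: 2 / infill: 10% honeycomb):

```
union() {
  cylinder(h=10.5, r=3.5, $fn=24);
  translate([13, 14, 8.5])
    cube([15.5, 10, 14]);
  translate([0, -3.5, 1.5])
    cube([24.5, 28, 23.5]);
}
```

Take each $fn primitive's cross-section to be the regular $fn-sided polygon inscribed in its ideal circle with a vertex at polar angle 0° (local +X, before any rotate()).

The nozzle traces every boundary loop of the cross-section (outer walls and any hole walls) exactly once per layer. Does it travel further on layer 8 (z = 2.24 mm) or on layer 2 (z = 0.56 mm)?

Layer 8 (z = 2.24): the cylinder: section is a regular 24-gon, circumradius r=3.5 (perimeter = 2·24·3.500·sin(180°/24) = 21.93 mm); the cube at (13, 14) is absent (z outside [8.5, 22.5]); the cube at (0, -3.5) (footprint 24.5×28) is included at this height (perimeter 105.00 mm); Merging all regions: the regions partially overlap (shared area 19.02 mm²), so the edge portions inside another operand are dropped and the merged outline is re-measured after clipping — boundary = 108.96 mm. So its perimeter = 108.96 mm. Layer 2 (z = 0.56): the cylinder: section is a regular 24-gon, circumradius r=3.5 (perimeter = 2·24·3.500·sin(180°/24) = 21.93 mm); the cube at (13, 14) does not reach this height (z outside [8.5, 22.5]); the cube at (0, -3.5) is not intersected at this z (z outside [1.5, 25]); Combining (union): only the r=3.5 cylinder is present, so the union is just that shape — boundary = 21.93 mm. So its perimeter = 21.93 mm. Layer 8 is larger (108.96 vs 21.93 mm).

layer 8 (z = 2.24 mm)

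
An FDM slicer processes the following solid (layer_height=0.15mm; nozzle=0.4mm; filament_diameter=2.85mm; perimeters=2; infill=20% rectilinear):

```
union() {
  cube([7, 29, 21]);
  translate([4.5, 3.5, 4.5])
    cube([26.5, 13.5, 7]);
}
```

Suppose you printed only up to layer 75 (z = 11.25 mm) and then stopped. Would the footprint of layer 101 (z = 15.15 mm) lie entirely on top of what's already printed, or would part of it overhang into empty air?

entirely on top

Compare the two slices. At z = 11.25: the 7×29 cube contributes its full rectangle (area 203.00 mm²); the cube at (4.5, 3.5) is present — its section is the full 26.5×13.5 rectangle (area 357.75 mm²); Taking the union: the regions partially overlap — summed areas 560.75 mm² minus the doubly-counted overlap 33.75 mm² gives 527.00 mm² — area = 527.00 mm². At z = 15.15: the cube is present — its section is the full 7×29 rectangle (area 203.00 mm²); the cube at (4.5, 3.5) does not reach this height (z outside [4.5, 11.5]); Taking the union: only the 7×29 cube is present, so the union is just that shape — area = 203.00 mm². Checking containment: the cross-section at z = 15.15 is a subset of the cross-section at z = 11.25.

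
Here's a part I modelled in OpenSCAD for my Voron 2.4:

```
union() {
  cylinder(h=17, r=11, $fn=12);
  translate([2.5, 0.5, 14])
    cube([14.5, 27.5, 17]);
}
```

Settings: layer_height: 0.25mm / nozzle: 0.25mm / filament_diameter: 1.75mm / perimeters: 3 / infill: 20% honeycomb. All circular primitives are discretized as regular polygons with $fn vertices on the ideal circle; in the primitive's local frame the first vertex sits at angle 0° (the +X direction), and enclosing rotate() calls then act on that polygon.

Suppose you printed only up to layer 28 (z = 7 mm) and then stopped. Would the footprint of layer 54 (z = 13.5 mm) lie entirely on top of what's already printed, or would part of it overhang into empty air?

entirely on top

Compare the two slices. At z = 7: the r=11 cylinder gives a regular 12-gon of circumradius 11 (constant along its height) (area = (12/2)·11.000²·sin(360°/12) = 363.00 mm²); the cube at (2.5, 0.5) does not reach this height (z outside [14, 31]); Combining (union): only the r=11 cylinder is present, so the union is just that shape — area = 363.00 mm². At z = 13.5: the r=11 cylinder gives a regular 12-gon of circumradius 11 (constant along its height) (area = (12/2)·11.000²·sin(360°/12) = 363.00 mm²); the cube at (2.5, 0.5) is absent (z outside [14, 31]); Taking the union: only the r=11 cylinder is present, so the union is just that shape — area = 363.00 mm². Checking containment: the cross-section at z = 13.5 is a subset of the cross-section at z = 7.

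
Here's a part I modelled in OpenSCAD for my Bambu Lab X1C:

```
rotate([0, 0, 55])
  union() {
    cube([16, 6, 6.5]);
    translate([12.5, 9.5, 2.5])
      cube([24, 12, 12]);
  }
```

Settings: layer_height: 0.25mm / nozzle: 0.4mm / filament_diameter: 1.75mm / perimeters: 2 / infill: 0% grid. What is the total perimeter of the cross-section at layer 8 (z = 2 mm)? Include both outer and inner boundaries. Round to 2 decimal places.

44.00 mm

At z = 2 mm: the 16×6 cube contributes its full rectangle (perimeter 44.00 mm); the cube at (12.5, 9.5) is absent (z outside [2.5, 14.5]); Merging all regions: only the 16×6 cube is present, so the union is just that shape — boundary = 44.00 mm; (whole slice rotated 55° about Z — lengths, areas and connectivity unchanged). Overall, the cross-section is a single solid region. Total boundary length (outer) = 44.00 mm.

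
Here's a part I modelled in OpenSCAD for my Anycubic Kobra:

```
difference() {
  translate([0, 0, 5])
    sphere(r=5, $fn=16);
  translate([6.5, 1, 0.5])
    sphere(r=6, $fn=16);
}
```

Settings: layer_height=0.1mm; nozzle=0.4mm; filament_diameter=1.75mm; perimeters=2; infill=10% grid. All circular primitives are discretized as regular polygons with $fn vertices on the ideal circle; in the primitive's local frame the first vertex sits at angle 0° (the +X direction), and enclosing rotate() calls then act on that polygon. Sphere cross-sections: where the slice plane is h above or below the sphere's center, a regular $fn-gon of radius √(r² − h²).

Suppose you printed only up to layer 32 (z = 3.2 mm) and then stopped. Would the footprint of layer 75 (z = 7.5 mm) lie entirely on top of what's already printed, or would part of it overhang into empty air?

part overhangs

Compare the two slices. At z = 3.2: the sphere: section is a regular 16-gon, circumradius = √(r²−h²) = √(5²−1.8²) = 4.665 (area = (16/2)·4.665²·sin(360°/16) = 66.62 mm²); the r=6 sphere at (6.5, 1) slices to a regular 16-gon of circumradius 5.358 (√(r²−h²) with h=2.7 from center) (area = (16/2)·5.358²·sin(360°/16) = 87.89 mm²); Taking the first minus the rest: starting from the r=5 sphere (66.62 mm²), the r=6 sphere at (6.5, 1) partially overlaps it — only the 16.92 mm² overlap (of its 87.89 mm²) is removed, clipping the outline — area = 49.70 mm². At z = 7.5: the r=5 sphere contributes a regular 16-gon of circumradius √(5²−2.5²) = 4.330 (area = (16/2)·4.330²·sin(360°/16) = 57.40 mm²); the sphere at (6.5, 1) is absent (|z−center|=7.000 > r=6); Taking the first minus the rest: none of the subtracted shapes is present at this height, so the r=5 sphere is unchanged — area = 57.40 mm². Checking containment: at z = 7.5 the cross-section extends beyond the z = 3.2 cross-section by about 14.21 mm².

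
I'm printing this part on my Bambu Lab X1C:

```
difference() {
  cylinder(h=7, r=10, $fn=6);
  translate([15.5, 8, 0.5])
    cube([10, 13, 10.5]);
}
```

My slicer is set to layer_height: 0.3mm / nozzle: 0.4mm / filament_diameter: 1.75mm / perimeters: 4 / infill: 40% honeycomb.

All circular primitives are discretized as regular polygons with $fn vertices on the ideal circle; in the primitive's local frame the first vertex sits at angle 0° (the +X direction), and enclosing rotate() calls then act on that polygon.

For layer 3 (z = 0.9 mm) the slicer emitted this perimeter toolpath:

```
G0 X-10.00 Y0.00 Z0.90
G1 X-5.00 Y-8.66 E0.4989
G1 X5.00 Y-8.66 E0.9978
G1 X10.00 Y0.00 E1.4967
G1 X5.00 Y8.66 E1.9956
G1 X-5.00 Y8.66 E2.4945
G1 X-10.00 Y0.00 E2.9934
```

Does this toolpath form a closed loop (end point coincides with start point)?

yes

Start point (G0): (-10.00, 0.00). End point (last G1): the path returns to the start — closed.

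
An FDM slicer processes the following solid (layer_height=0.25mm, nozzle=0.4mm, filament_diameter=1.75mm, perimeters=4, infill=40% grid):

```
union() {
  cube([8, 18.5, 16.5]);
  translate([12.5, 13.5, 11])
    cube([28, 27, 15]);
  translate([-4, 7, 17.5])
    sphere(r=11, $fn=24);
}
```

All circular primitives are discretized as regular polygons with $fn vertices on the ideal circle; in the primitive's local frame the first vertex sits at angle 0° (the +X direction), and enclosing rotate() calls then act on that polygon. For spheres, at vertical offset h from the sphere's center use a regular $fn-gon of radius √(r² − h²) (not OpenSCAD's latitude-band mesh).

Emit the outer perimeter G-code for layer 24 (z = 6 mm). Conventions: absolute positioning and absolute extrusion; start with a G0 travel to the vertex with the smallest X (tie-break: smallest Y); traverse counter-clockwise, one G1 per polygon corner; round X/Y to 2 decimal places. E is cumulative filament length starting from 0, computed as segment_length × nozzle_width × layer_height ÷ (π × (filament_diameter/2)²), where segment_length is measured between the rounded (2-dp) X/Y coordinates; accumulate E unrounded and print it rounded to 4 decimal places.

G0 X0.00 Y0.00 Z6.00
G1 X8.00 Y0.00 E0.3326
G1 X8.00 Y18.50 E1.1017
G1 X0.00 Y18.50 E1.4343
G1 X0.00 Y0.00 E2.2035

At z = 6 mm: the 8×18.5 cube contributes its full rectangle; the cube at (12.5, 13.5) does not reach this height (z outside [11, 26]); the sphere at (-4, 7) is absent (|z−center|=11.500 > r=11); Taking the union: only the 8×18.5 cube is present, so the union is just that shape — 1 connected region. The outline is a single polygon with 4 vertices. Extrusion per mm of travel: 0.4 × 0.25 / (π × 0.875²) = 0.041575. Accumulating E over each segment gives final E = 2.2035.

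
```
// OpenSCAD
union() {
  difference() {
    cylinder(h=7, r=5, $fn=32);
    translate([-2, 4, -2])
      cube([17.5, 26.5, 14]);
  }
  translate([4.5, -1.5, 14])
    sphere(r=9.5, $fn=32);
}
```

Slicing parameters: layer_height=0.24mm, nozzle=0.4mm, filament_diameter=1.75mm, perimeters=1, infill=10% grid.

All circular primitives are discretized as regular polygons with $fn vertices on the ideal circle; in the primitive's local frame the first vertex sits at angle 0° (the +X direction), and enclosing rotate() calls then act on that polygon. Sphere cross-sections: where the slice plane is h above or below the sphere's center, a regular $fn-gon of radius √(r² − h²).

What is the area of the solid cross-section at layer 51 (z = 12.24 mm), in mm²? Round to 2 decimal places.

At z = 12.24 mm: the cylinder does not reach this height (z outside [0, 7]); the cube at (-2, 4) does not reach this height (z outside [-2, 12]); Subtracting the remaining from the first: the first operand is absent here, so nothing remains; the sphere at (4.5, -1.5): section is a regular 32-gon, circumradius = √(r²−h²) = √(9.5²−1.76²) = 9.336 (area = (32/2)·9.336²·sin(360°/32) = 272.04 mm²); Merging all regions: only the r=9.5 sphere at (4.5, -1.5) is present, so the union is just that shape — area = 272.04 mm². Overall, the cross-section is a single solid region. Net area = 272.04 mm².

272.04 mm²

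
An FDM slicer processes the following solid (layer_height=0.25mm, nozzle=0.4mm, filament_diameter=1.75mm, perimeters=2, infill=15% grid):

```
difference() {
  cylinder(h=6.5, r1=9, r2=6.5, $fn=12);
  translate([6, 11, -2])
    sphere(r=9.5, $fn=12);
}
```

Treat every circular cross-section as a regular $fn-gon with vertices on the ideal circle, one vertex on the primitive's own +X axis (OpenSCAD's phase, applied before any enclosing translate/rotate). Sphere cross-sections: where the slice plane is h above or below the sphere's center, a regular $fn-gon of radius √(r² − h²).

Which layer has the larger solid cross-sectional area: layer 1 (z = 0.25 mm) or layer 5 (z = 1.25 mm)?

Layer 1 (z = 0.25): the cone (r1=9→r2=6.5) has section circumradius 8.904 here — a regular 12-gon (area = (12/2)·8.904²·sin(360°/12) = 237.84 mm²); the r=9.5 sphere at (6, 11) slices to a regular 12-gon of circumradius 9.230 (√(r²−h²) with h=2.25 from center) (area = (12/2)·9.230²·sin(360°/12) = 255.56 mm²); Taking the first minus the rest: starting from the cone (237.84 mm²), the r=9.5 sphere at (6, 11) partially overlaps it — only the 44.82 mm² overlap (of its 255.56 mm²) is removed, clipping the outline — area = 193.02 mm². So its area = 193.02 mm². Layer 5 (z = 1.25): the cone: at t=0.192 of its height the radius interpolates to r₁+(r₂−r₁)t = 8.519, giving a regular 12-gon of that circumradius (area = (12/2)·8.519²·sin(360°/12) = 217.73 mm²); the sphere at (6, 11): section is a regular 12-gon, circumradius = √(r²−h²) = √(9.5²−3.25²) = 8.927 (area = (12/2)·8.927²·sin(360°/12) = 239.06 mm²); After the difference (first − rest): starting from the cone (217.73 mm²), the r=9.5 sphere at (6, 11) partially overlaps it — only the 35.99 mm² overlap (of its 239.06 mm²) is removed, clipping the outline — area = 181.74 mm². So its area = 181.74 mm². Layer 1 is larger (193.02 vs 181.74 mm²).

layer 1 (z = 0.25 mm)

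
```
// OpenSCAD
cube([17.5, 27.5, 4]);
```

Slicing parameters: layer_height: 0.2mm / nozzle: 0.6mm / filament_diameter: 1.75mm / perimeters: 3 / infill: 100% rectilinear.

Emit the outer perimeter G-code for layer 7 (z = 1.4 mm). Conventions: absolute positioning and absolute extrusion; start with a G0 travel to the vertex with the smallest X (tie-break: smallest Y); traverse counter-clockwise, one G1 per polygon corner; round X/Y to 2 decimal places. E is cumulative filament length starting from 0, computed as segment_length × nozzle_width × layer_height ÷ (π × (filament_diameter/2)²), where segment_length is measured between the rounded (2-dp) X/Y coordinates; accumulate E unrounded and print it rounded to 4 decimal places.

At z = 1.4 mm: the cube (footprint 17.5×27.5) is included at this height. The outline is a single polygon with 4 vertices. Extrusion per mm of travel: 0.6 × 0.2 / (π × 0.875²) = 0.049890. Accumulating E over each segment gives final E = 4.4901.

G0 X0.00 Y0.00 Z1.40
G1 X17.50 Y0.00 E0.8731
G1 X17.50 Y27.50 E2.2451
G1 X0.00 Y27.50 E3.1181
G1 X0.00 Y0.00 E4.4901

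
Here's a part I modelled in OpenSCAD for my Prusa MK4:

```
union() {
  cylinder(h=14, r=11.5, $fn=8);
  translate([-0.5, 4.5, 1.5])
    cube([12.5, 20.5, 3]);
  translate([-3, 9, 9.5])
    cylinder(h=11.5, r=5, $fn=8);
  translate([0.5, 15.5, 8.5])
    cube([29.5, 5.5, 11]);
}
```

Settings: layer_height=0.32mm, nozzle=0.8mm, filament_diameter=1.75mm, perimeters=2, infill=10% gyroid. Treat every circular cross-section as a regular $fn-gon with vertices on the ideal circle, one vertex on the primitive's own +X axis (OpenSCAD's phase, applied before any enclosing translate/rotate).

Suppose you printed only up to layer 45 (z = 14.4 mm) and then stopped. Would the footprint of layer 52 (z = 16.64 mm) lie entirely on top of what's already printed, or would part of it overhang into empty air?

Compare the two slices. At z = 14.4: the cylinder does not reach this height (z outside [0, 14]); the cube at (-0.5, 4.5) is not intersected at this z (z outside [1.5, 4.5]); the r=5 cylinder at (-3, 9) gives a regular 8-gon of circumradius 5 (constant along its height) (area = (8/2)·5.000²·sin(360°/8) = 70.71 mm²); the cube at (0.5, 15.5) (footprint 29.5×5.5) is included at this height (area 162.25 mm²); Taking the union: the 2 present regions are separate (no shared area or edge), so areas and boundary lengths simply add and each stays a separate island — area = 232.96 mm². At z = 16.64: the cylinder is not intersected at this z (z outside [0, 14]); the cube at (-0.5, 4.5) does not reach this height (z outside [1.5, 4.5]); the r=5 cylinder at (-3, 9) contributes a regular 8-gon of circumradius 5 (area = (8/2)·5.000²·sin(360°/8) = 70.71 mm²); the cube at (0.5, 15.5) is present — its section is the full 29.5×5.5 rectangle (area 162.25 mm²); Merging all regions: the 2 present regions are separate (no shared area or edge), so areas and boundary lengths simply add and each stays a separate island — area = 232.96 mm². Checking containment: the cross-section at z = 16.64 is a subset of the cross-section at z = 14.4.

entirely on top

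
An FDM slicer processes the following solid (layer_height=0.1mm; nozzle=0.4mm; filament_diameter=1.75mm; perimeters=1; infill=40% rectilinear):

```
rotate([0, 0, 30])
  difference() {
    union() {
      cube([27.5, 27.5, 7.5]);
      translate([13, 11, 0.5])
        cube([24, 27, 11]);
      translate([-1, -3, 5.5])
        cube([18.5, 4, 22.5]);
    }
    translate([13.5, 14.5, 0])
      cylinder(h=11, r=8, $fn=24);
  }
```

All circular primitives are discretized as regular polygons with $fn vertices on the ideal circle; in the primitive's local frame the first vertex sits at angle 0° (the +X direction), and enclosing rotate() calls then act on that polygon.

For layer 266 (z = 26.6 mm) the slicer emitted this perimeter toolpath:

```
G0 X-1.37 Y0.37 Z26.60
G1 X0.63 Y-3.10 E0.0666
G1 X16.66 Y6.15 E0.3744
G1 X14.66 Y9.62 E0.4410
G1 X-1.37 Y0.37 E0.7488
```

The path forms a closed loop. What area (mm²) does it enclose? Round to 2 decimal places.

74.12 mm²

Apply the shoelace formula to the sequence of (X, Y) vertices; enclosed area = 74.12 mm².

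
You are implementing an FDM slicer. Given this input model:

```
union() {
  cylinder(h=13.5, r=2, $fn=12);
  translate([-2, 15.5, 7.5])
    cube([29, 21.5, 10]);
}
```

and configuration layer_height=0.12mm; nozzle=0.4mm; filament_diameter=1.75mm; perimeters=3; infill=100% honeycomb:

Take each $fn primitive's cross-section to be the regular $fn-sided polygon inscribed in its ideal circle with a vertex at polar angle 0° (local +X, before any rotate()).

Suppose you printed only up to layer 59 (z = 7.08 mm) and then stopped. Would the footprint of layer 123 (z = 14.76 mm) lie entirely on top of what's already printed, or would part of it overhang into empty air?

Compare the two slices. At z = 7.08: the r=2 cylinder contributes a regular 12-gon of circumradius 2 (area = (12/2)·2.000²·sin(360°/12) = 12.00 mm²); the cube at (-2, 15.5) is not intersected at this z (z outside [7.5, 17.5]); Taking the union: only the r=2 cylinder is present, so the union is just that shape — area = 12.00 mm². At z = 14.76: the cylinder is not intersected at this z (z outside [0, 13.5]); the 29×21.5 cube at (-2, 15.5) contributes its full rectangle (area 623.50 mm²); Merging all regions: only the 29×21.5 cube at (-2, 15.5) is present, so the union is just that shape — area = 623.50 mm². Checking containment: at z = 14.76 the cross-section extends beyond the z = 7.08 cross-section by about 623.50 mm².

part overhangs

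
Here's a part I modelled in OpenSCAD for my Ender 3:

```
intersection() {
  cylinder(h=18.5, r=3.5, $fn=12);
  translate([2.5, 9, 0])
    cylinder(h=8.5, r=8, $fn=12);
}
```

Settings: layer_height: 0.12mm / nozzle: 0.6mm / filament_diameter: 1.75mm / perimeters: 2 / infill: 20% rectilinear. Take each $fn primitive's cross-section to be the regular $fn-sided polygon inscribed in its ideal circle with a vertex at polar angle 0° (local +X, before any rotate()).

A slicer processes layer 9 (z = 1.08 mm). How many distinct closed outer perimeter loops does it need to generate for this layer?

At z = 1.08 mm: the r=3.5 cylinder contributes a regular 12-gon of circumradius 3.5; the r=8 cylinder at (2.5, 9) contributes a regular 12-gon of circumradius 8; After intersecting: the r=8 cylinder at (2.5, 9) partially overlaps the r=3.5 cylinder; clipping to the common part keeps 7.40 mm² — 1 connected region. The result has 1 disconnected region.

1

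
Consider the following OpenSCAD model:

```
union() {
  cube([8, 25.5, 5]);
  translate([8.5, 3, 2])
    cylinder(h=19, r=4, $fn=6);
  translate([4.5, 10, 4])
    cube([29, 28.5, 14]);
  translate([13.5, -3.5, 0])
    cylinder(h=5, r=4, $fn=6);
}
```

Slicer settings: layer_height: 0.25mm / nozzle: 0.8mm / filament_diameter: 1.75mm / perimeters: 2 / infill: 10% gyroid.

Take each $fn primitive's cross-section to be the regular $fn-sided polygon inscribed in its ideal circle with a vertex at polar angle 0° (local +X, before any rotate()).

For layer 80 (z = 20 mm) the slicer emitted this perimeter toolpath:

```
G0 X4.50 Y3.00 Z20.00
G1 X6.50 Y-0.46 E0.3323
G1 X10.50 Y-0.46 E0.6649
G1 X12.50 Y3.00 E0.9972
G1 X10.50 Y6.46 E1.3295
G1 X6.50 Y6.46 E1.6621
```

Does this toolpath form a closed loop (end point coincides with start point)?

no

Start point (G0): (4.50, 3.00). End point (last G1): the path does not return to the start — open.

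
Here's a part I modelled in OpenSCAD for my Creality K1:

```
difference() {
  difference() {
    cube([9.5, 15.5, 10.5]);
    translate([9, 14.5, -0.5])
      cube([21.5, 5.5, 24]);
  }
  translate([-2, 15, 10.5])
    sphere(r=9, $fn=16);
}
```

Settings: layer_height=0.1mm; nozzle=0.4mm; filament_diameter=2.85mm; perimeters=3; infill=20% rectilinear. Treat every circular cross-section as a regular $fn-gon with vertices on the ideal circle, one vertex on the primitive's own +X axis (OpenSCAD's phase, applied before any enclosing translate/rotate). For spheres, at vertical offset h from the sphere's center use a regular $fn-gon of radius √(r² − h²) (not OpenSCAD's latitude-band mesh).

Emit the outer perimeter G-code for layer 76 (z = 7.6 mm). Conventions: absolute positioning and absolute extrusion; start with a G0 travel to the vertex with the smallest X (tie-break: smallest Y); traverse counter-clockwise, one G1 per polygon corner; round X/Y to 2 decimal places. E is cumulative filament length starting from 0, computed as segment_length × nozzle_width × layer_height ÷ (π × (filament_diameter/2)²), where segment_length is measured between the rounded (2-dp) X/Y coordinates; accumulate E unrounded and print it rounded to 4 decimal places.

At z = 7.6 mm: the cube (footprint 9.5×15.5) is included at this height; the 21.5×5.5 cube at (9, 14.5) contributes its full rectangle; Taking the first minus the rest: starting from the 9.5×15.5 cube, the 21.5×5.5 cube at (9, 14.5) partially overlaps it — only the 0.50 mm² overlap (of its 118.25 mm²) is removed, clipping the outline — 1 connected region; the sphere at (-2, 15): section is a regular 16-gon, circumradius = √(r²−h²) = √(9²−2.9²) = 8.520; After the difference (first − rest): starting from that combined region, the r=9 sphere at (-2, 15) partially overlaps it — only the 42.15 mm² overlap (of its 222.23 mm²) is removed, clipping the outline — 1 connected region. The outline is a single polygon with 11 vertices. Extrusion per mm of travel: 0.4 × 0.1 / (π × 1.425²) = 0.006270. Accumulating E over each segment gives final E = 0.2930.

G0 X0.00 Y0.00 Z7.60
G1 X9.50 Y0.00 E0.0596
G1 X9.50 Y14.50 E0.1505
G1 X9.00 Y14.50 E0.1536
G1 X9.00 Y15.50 E0.1599
G1 X6.42 Y15.50 E0.1761
G1 X6.52 Y15.00 E0.1793
G1 X5.87 Y11.74 E0.2001
G1 X4.02 Y8.98 E0.2209
G1 X1.26 Y7.13 E0.2418
G1 X0.00 Y6.88 E0.2498
G1 X0.00 Y0.00 E0.2930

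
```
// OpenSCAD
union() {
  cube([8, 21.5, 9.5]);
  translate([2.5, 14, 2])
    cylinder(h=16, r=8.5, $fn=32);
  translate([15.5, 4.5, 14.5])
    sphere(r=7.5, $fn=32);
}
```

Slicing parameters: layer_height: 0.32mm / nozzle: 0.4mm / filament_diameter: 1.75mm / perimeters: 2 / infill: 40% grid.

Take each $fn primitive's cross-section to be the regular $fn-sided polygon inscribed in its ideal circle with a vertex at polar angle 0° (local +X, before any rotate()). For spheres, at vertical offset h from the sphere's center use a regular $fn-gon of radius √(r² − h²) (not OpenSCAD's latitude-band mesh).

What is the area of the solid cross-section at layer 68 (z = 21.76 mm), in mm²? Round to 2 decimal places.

11.06 mm²

At z = 21.76 mm: the cube does not reach this height (z outside [0, 9.5]); the cylinder at (2.5, 14) is not intersected at this z (z outside [2, 18]); the r=7.5 sphere at (15.5, 4.5) contributes a regular 32-gon of circumradius √(7.5²−7.26²) = 1.882 (area = (32/2)·1.882²·sin(360°/32) = 11.06 mm²); Taking the union: only the r=7.5 sphere at (15.5, 4.5) is present, so the union is just that shape — area = 11.06 mm². Overall, the cross-section is a single solid region. Net area = 11.06 mm².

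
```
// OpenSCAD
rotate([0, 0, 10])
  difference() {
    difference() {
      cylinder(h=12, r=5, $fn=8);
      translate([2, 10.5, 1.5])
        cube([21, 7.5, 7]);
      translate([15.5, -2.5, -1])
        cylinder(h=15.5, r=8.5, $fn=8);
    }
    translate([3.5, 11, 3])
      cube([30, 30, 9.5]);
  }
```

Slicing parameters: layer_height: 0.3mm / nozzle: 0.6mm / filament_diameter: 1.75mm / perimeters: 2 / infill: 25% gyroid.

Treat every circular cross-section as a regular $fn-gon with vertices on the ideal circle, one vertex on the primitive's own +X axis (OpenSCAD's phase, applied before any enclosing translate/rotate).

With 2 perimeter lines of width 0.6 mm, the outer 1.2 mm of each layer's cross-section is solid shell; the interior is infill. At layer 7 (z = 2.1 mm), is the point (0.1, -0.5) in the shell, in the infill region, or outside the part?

At z = 2.1 mm: the cylinder: section is a regular 8-gon, circumradius r=5; the cube at (2, 10.5) is present — its section is the full 21×7.5 rectangle; the r=8.5 cylinder at (15.5, -2.5) gives a regular 8-gon of circumradius 8.5 (constant along its height); Subtracting the remaining from the first: starting from the r=5 cylinder, the 21×7.5 cube at (2, 10.5) misses the remaining region (no effect); the r=8.5 cylinder at (15.5, -2.5) misses the remaining region (no effect) — 1 connected region; the cube at (3.5, 11) does not reach this height (z outside [3, 12.5]); Subtracting the remaining from the first: none of the subtracted shapes is present at this height, so the result so far is unchanged — 1 connected region; (whole slice rotated 10° about Z — lengths, areas and connectivity unchanged). Overall, the cross-section is a single solid region. Undo the 10° rotation: the query point maps to (0.012, -0.510) in the un-rotated model frame. The nearest boundary edge runs (3.54, -3.54)→(-0.00, -5.00); distance from the point to it = 4.14 mm. The point is inside the cross-section and 4.14 mm from the nearest boundary — more than the 1.2 mm shell width (2 × 0.6), so it's in the infill interior.

infill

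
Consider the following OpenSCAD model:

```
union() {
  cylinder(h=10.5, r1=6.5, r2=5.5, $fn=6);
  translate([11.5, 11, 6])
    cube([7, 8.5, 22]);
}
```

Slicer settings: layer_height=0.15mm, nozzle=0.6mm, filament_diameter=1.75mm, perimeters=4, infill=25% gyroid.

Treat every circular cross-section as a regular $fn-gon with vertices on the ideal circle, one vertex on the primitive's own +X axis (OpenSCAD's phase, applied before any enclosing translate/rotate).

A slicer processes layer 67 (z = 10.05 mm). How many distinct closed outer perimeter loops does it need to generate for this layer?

At z = 10.05 mm: the cone contributes a regular 6-gon of circumradius 5.543 (interpolated between r1=6.5 and r2=5.5 at t=0.957); the cube at (11.5, 11) (footprint 7×8.5) is included at this height; Combining (union): the 2 present regions are separate (no shared area or edge), so areas and boundary lengths simply add and each stays a separate island — 2 connected regions. The result has 2 disconnected regions.

2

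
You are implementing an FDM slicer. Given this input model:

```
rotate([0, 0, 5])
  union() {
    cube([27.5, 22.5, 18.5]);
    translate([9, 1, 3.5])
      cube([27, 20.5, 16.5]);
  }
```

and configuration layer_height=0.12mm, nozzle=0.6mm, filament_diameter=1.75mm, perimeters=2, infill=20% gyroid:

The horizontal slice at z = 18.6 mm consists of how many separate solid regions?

1

At z = 18.6 mm: the cube is absent (z outside [0, 18.5]); the cube at (9, 1) is present — its section is the full 27×20.5 rectangle; Merging all regions: only the 27×20.5 cube at (9, 1) is present, so the union is just that shape — 1 connected region; (whole slice rotated 5° about Z — lengths, areas and connectivity unchanged). The result has 1 disconnected region.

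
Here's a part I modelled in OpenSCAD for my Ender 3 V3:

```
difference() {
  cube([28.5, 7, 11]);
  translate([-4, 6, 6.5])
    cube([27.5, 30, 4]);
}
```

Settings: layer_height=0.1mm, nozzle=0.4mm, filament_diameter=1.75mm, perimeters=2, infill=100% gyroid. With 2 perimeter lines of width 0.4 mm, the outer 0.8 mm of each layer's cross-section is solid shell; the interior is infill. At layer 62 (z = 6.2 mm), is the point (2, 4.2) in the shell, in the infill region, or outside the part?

At z = 6.2 mm: the cube (footprint 28.5×7) is included at this height; the cube at (-4, 6) is not intersected at this z (z outside [6.5, 10.5]); After the difference (first − rest): none of the subtracted shapes is present at this height, so the 28.5×7 cube is unchanged — 1 connected region. Overall, the cross-section is a single solid region. The nearest boundary edge runs (0.00, 7.00)→(0.00, 0.00); distance from the point to it = 2.00 mm. The point is inside the cross-section and 2.00 mm from the nearest boundary — more than the 0.8 mm shell width (2 × 0.4), so it's in the infill interior.

infill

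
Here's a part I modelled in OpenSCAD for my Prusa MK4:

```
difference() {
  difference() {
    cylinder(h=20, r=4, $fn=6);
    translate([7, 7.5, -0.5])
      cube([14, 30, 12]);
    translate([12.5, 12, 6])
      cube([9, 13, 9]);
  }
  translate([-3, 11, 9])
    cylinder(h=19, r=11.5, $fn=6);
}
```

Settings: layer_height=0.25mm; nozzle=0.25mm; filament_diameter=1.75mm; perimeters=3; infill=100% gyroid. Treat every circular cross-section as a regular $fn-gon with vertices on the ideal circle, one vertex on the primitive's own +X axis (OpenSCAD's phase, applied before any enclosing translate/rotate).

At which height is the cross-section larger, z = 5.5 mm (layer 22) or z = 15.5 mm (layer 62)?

Layer 22 (z = 5.5): the cylinder: section is a regular 6-gon, circumradius r=4 (area = (6/2)·4.000²·sin(360°/6) = 41.57 mm²); the cube at (7, 7.5) is present — its section is the full 14×30 rectangle (area 420.00 mm²); the cube at (12.5, 12) does not reach this height (z outside [6, 15]); Subtracting the remaining from the first: starting from the r=4 cylinder (41.57 mm²), the 14×30 cube at (7, 7.5) misses the remaining region (no effect) — area = 41.57 mm²; the cylinder at (-3, 11) does not reach this height (z outside [9, 28]); Taking the first minus the rest: none of the subtracted shapes is present at this height, so that combined region is unchanged — area = 41.57 mm². So its area = 41.57 mm². Layer 62 (z = 15.5): the cylinder: section is a regular 6-gon, circumradius r=4 (area = (6/2)·4.000²·sin(360°/6) = 41.57 mm²); the cube at (7, 7.5) is absent (z outside [-0.5, 11.5]); the cube at (12.5, 12) is not intersected at this z (z outside [6, 15]); After the difference (first − rest): none of the subtracted shapes is present at this height, so the r=4 cylinder is unchanged — area = 41.57 mm²; the r=11.5 cylinder at (-3, 11) contributes a regular 6-gon of circumradius 11.5 (area = (6/2)·11.500²·sin(360°/6) = 343.60 mm²); After the difference (first − rest): starting from the result so far (41.57 mm²), the r=11.5 cylinder at (-3, 11) partially overlaps it — only the 12.90 mm² overlap (of its 343.60 mm²) is removed, clipping the outline — area = 28.67 mm². So its area = 28.67 mm². Layer 22 is larger (41.57 vs 28.67 mm²).

layer 22 (z = 5.5 mm)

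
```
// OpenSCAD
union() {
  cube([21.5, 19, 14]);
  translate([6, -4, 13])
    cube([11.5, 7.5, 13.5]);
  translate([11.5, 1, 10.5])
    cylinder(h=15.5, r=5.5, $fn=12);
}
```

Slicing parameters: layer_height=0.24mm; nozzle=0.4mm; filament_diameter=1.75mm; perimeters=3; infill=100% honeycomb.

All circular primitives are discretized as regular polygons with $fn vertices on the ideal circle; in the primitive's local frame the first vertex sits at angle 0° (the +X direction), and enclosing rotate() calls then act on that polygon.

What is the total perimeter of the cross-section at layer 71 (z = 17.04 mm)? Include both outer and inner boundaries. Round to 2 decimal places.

40.38 mm

At z = 17.04 mm: the cube is not intersected at this z (z outside [0, 14]); the cube at (6, -4) (footprint 11.5×7.5) is included at this height (perimeter 38.00 mm); the r=5.5 cylinder at (11.5, 1) gives a regular 12-gon of circumradius 5.5 (constant along its height) (perimeter = 2·12·5.500·sin(180°/12) = 34.16 mm); Combining (union): the regions partially overlap (shared area 70.27 mm²), so the edge portions inside another operand are dropped and the merged outline is re-measured after clipping — boundary = 40.38 mm. Overall, the cross-section is a single solid region. Total boundary length (outer) = 40.38 mm.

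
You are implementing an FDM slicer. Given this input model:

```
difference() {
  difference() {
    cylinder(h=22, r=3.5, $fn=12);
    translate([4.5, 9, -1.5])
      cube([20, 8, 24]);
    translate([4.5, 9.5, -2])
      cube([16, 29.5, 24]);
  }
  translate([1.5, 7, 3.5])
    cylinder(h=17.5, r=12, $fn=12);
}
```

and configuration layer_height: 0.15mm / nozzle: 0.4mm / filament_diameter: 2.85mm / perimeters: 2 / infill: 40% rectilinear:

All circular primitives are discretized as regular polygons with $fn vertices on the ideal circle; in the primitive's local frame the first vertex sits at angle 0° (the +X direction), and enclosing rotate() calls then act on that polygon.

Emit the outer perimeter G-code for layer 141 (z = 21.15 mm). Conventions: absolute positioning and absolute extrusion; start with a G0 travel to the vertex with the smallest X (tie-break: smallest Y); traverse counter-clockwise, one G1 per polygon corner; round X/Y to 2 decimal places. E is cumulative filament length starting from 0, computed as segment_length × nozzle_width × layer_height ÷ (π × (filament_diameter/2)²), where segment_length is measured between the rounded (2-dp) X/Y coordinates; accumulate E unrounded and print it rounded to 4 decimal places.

At z = 21.15 mm: the r=3.5 cylinder contributes a regular 12-gon of circumradius 3.5; the 20×8 cube at (4.5, 9) contributes its full rectangle; the 16×29.5 cube at (4.5, 9.5) contributes its full rectangle; Subtracting the remaining from the first: starting from the r=3.5 cylinder, the 20×8 cube at (4.5, 9) misses the remaining region (no effect); the 16×29.5 cube at (4.5, 9.5) misses the remaining region (no effect) — 1 connected region; the cylinder at (1.5, 7) is not intersected at this z (z outside [3.5, 21]); After the difference (first − rest): none of the subtracted shapes is present at this height, so the result so far is unchanged — 1 connected region. The outline is a single polygon with 12 vertices. Extrusion per mm of travel: 0.4 × 0.15 / (π × 1.425²) = 0.009405. Accumulating E over each segment gives final E = 0.2044.

G0 X-3.50 Y0.00 Z21.15
G1 X-3.03 Y-1.75 E0.0170
G1 X-1.75 Y-3.03 E0.0341
G1 X0.00 Y-3.50 E0.0511
G1 X1.75 Y-3.03 E0.0682
G1 X3.03 Y-1.75 E0.0852
G1 X3.50 Y0.00 E0.1022
G1 X3.03 Y1.75 E0.1193
G1 X1.75 Y3.03 E0.1363
G1 X0.00 Y3.50 E0.1533
G1 X-1.75 Y3.03 E0.1704
G1 X-3.03 Y1.75 E0.1874
G1 X-3.50 Y0.00 E0.2044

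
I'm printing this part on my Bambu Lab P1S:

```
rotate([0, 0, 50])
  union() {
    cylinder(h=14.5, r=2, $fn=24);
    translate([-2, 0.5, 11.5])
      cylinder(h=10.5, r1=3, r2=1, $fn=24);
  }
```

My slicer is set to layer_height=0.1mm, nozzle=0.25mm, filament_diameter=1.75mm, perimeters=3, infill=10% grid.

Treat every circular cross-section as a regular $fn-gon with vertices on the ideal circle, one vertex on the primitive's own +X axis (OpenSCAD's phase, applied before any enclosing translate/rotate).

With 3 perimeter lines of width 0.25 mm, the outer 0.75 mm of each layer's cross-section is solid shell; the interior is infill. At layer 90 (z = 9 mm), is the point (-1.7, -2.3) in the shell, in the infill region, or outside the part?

At z = 9 mm: the r=2 cylinder contributes a regular 24-gon of circumradius 2; the cone at (-2, 0.5) does not reach this height (z outside [11.5, 22]); Combining (union): only the r=2 cylinder is present, so the union is just that shape — 1 connected region; (rotated 50° about Z; rotation is an isometry so areas/perimeters/island counts are preserved). Overall, the cross-section is a single solid region. Undo the 50° rotation: the query point maps to (-2.855, -0.176) in the un-rotated model frame. The nearest boundary edge runs (-2.00, 0.00)→(-1.93, -0.52); distance from the point to it = 0.87 mm. The point is not inside any of the regions above, so it lies outside the cross-section (0.87 mm from the nearest boundary).

outside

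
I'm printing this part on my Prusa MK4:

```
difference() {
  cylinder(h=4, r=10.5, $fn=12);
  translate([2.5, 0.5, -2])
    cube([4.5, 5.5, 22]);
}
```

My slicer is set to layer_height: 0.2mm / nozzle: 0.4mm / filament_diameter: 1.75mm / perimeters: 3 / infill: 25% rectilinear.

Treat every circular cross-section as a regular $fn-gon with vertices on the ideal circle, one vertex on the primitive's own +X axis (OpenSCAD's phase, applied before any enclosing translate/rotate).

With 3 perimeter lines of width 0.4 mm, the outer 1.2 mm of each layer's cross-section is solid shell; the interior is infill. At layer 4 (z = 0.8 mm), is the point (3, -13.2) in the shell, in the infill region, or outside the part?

outside

At z = 0.8 mm: the r=10.5 cylinder gives a regular 12-gon of circumradius 10.5 (constant along its height); the cube at (2.5, 0.5) (footprint 4.5×5.5) is included at this height; Subtracting the remaining from the first: starting from the r=10.5 cylinder, the 4.5×5.5 cube at (2.5, 0.5) lies wholly inside it (removes its full 24.75 mm² and its 20.00 mm outline becomes a hole wall) — 1 connected region with 1 hole. Overall, the cross-section is one region with 1 hole. The nearest boundary edge runs (5.25, -9.09)→(-0.00, -10.50); distance from the point to it = 3.38 mm. The point is not inside any of the regions above, so it lies outside the cross-section (3.38 mm from the nearest boundary).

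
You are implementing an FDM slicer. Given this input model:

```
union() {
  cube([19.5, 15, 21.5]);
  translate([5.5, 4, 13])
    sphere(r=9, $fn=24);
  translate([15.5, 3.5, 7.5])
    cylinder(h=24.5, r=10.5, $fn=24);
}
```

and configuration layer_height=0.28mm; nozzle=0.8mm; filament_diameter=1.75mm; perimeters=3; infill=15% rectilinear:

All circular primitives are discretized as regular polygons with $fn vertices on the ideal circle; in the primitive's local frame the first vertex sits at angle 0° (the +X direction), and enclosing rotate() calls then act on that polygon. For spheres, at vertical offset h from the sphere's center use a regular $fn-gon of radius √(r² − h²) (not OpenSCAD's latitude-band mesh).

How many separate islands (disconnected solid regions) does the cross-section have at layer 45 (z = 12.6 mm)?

1

At z = 12.6 mm: the 19.5×15 cube contributes its full rectangle; the r=9 sphere at (5.5, 4) slices to a regular 24-gon of circumradius 8.991 (√(r²−h²) with h=0.4 from center); the r=10.5 cylinder at (15.5, 3.5) gives a regular 24-gon of circumradius 10.5 (constant along its height); Merging all regions: the regions partially overlap (shared area 362.35 mm²), so overlapping operands fuse into one piece — 1 connected region. Overall, the cross-section is a single solid region. Island count = 1.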